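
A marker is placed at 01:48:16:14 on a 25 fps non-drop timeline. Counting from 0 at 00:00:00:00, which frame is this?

Total seconds to the label: (1 × 3600 + 48 × 60 + 16) = 6496.
Frame index = 6496 × 25 + 14 = 162414.

frame 162414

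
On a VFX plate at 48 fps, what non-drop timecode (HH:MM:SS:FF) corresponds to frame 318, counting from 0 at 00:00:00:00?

00:00:06:30

318 ÷ 48 = 6 full seconds, remainder 30 frames.
6 s = 0 h 0 min 6 s.
Timecode: 00:00:06:30.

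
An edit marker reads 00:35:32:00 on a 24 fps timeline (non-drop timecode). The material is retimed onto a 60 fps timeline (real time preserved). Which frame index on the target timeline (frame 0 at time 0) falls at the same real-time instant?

frame 127920

Source frame index: (0×3600 + 35×60 + 32) × 24 + 0 = 51168.
Real time: 51168 / (24) = 2132 s.
Target frame: (2132) × (60) = 127920.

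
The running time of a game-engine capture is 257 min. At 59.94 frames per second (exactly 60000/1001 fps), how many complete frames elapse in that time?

257 min = 15420 s.
Frames = 15420 × 60000/1001 = 925200000/1001 ≈ 924275.7243.
Complete frames: 924275.

924275 frames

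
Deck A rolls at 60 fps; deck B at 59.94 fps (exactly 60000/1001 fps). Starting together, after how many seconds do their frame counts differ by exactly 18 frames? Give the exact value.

300.3 seconds

The gap grows by |60000/1001 − 60| = 60/1001 frames per second.
Time for a 18-frame gap: 18 ÷ (60/1001) = 300.3 s.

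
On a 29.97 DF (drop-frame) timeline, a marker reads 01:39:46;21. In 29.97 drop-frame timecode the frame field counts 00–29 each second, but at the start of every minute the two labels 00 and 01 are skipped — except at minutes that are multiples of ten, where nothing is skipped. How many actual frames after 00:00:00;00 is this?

Complete 10-minute blocks: 9, each 17982 frames → 161838.
Remaining 9 whole minutes in the current block: 1800 + 8 × 1798 = 16184 frames.
Within the current minute: 46 × 30 + 21 − 2 = 1399 (labels ;00/;01 skipped at this minute). Total = 161838 + 16184 + 1399 = 179421.

179421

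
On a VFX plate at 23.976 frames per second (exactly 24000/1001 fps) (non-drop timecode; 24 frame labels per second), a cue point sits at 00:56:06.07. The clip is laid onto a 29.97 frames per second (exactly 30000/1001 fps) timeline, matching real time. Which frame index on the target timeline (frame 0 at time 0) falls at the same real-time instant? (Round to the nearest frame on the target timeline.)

frame 100989

Source frame index: (0×3600 + 56×60 + 6) × 24 + 7 = 80791.
Real time: 80791 / (24000/1001) = 80871791/24000 s.
Target frame: (80871791/24000) × (30000/1001) = 403955/4 ≈ 100988.750 → 100989.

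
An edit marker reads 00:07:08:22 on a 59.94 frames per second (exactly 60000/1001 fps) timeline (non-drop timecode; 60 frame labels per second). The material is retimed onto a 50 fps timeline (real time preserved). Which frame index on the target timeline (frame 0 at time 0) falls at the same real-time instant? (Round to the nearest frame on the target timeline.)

Source frame index: (0×3600 + 7×60 + 8) × 60 + 22 = 25702.
Real time: 25702 / (60000/1001) = 12863851/30000 s.
Target frame: (12863851/30000) × (50) = 12863851/600 ≈ 21439.752 → 21440.

frame 21440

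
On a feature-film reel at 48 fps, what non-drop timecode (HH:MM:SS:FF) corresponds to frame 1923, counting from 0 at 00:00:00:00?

00:00:40:03

1923 ÷ 48 = 40 full seconds, remainder 3 frames.
40 s = 0 h 0 min 40 s.
Timecode: 00:00:40:03.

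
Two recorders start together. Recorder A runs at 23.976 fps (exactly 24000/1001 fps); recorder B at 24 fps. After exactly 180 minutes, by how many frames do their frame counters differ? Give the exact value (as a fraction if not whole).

180 min = 10800 s.
A emits 24000/1001 × 10800 = 259200000/1001 frames; B emits 24 × 10800 = 259200.
Difference = 259200/1001 frames (≈ 258.9411); B is ahead of A.

259200/1001 frames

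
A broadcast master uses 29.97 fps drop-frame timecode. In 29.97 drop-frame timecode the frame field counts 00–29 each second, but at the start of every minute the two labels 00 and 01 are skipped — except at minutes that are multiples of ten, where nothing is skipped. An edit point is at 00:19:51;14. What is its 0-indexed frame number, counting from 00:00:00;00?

35708

Complete 10-minute blocks: 1, each 17982 frames → 17982.
Remaining 9 whole minutes in the current block: 1800 + 8 × 1798 = 16184 frames.
Within the current minute: 51 × 30 + 14 − 2 = 1542 (labels ;00/;01 skipped at this minute). Total = 17982 + 16184 + 1542 = 35708.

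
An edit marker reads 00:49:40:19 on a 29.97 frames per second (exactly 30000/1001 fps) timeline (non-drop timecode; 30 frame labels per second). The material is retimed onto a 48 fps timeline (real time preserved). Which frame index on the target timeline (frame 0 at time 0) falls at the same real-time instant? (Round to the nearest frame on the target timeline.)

Source frame index: (0×3600 + 49×60 + 40) × 30 + 19 = 89419.
Real time: 89419 / (30000/1001) = 89508419/30000 s.
Target frame: (89508419/30000) × (48) = 89508419/625 ≈ 143213.470 → 143213.

frame 143213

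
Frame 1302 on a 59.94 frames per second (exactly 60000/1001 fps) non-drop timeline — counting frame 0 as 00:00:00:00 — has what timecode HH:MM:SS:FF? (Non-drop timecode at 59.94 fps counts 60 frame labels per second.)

00:00:21:42

1302 ÷ 60 = 21 full seconds, remainder 42 frames.
21 s = 0 h 0 min 21 s.
Timecode: 00:00:21:42.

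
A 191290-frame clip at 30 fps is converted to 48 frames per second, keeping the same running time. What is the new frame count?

Target frames = source frames × (target rate / source rate) = 191290 × (48)/(30) = 191290 × 8/5 = 306064.

306064 frames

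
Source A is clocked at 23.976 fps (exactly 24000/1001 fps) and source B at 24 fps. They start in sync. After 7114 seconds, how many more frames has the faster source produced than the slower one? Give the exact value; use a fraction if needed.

A emits 24000/1001 × 7114 = 170736000/1001 frames; B emits 24 × 7114 = 170736.
Difference = 170736/1001 frames (≈ 170.5654); B is ahead of A.

170736/1001 frames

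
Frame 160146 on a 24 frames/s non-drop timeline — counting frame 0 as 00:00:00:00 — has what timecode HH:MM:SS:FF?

160146 ÷ 24 = 6672 full seconds, remainder 18 frames.
6672 s = 1 h 51 min 12 s.
Timecode: 01:51:12:18.

01:51:12:18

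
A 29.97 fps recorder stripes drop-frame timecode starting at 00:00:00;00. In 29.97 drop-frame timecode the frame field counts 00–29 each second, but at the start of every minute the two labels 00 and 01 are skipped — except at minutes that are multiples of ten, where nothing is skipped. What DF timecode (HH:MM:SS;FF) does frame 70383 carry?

00:39:08;15

Ten DF minutes hold 17982 frames, so frame 70383 lies in block 3 (frames 53946–71927) with 16437 frames into that block.
The block's first minute is 1800 frames and the rest 1798 each; 16437 frames reaches minute 9, so 3 × 18 + 9 × 2 = 72 labels have been skipped so far.
Adding those back, label number 70383 + 72 = 70455 at 30 labels/s is 2348 s + 15 f = 0 h 39 min 8 s frame 15, i.e. 00:39:08;15.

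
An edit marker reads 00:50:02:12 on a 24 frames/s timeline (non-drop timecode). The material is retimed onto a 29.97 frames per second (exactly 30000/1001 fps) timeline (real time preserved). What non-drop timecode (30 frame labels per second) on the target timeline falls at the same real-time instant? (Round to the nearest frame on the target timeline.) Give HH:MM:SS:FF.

Source frame index: (0×3600 + 50×60 + 2) × 24 + 12 = 72060.
Real time: 72060 / (24) = 6005/2 s.
Target frame: (6005/2) × (30000/1001) = 90075000/1001 ≈ 89985.015 → 89985.
At 30 labels/s: frame 89985 → 00:49:59:15.

00:49:59:15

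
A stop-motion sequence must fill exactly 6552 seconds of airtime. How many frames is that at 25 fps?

163800 frames

Frames = 6552 × 25 = 163800.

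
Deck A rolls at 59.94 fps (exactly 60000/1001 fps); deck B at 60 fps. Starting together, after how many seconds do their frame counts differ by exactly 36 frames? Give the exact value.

The gap grows by |60 − 60000/1001| = 60/1001 frames per second.
Time for a 36-frame gap: 36 ÷ (60/1001) = 600.6 s.

600.6 seconds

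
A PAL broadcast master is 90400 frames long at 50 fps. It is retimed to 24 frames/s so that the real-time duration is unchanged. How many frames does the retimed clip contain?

Target frames = source frames × (target rate / source rate) = 90400 × (24)/(50) = 90400 × 12/25 = 43392.

43392 frames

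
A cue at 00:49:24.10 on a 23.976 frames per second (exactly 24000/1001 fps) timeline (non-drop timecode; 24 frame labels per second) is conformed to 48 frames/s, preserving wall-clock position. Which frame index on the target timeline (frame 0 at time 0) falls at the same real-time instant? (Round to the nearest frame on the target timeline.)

Source frame index: (0×3600 + 49×60 + 24) × 24 + 10 = 71146.
Real time: 71146 / (24000/1001) = 35608573/12000 s.
Target frame: (35608573/12000) × (48) = 35608573/250 ≈ 142434.292 → 142434.

frame 142434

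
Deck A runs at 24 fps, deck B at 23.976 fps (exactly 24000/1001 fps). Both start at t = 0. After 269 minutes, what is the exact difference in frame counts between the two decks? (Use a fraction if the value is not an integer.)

269 min = 16140 s.
A emits 24 × 16140 = 387360 frames; B emits 24000/1001 × 16140 = 387360000/1001.
Difference = 387360/1001 frames (≈ 386.9730); B is behind A.

387360/1001 frames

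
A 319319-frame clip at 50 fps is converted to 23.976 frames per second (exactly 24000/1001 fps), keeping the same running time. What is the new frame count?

153120 frames

Target frames = source frames × (target rate / source rate) = 319319 × (24000/1001)/(50) = 319319 × 480/1001 = 153120.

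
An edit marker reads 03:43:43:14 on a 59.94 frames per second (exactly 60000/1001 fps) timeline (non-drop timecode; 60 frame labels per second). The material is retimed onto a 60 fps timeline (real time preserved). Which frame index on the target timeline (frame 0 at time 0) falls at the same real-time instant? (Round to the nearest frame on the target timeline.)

frame 806199

Source frame index: (3×3600 + 43×60 + 43) × 60 + 14 = 805394.
Real time: 805394 / (60000/1001) = 403099697/30000 s.
Target frame: (403099697/30000) × (60) = 403099697/500 ≈ 806199.394 → 806199.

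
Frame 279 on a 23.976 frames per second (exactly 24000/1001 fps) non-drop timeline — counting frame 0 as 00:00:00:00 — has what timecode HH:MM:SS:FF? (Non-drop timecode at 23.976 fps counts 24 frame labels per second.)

279 ÷ 24 = 11 full seconds, remainder 15 frames.
11 s = 0 h 0 min 11 s.
Timecode: 00:00:11:15.

00:00:11:15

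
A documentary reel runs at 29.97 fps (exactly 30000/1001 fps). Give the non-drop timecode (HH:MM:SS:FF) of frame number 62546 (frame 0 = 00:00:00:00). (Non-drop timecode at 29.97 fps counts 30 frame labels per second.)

62546 ÷ 30 = 2084 full seconds, remainder 26 frames.
2084 s = 0 h 34 min 44 s.
Timecode: 00:34:44:26.

00:34:44:26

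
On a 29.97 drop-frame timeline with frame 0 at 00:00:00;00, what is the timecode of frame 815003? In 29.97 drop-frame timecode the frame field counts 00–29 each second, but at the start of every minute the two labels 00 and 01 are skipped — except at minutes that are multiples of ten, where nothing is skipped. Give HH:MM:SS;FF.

Ten DF minutes hold 17982 frames, so frame 815003 lies in block 45 (frames 809190–827171) with 5813 frames into that block.
The block's first minute is 1800 frames and the rest 1798 each; 5813 frames reaches minute 3, so 45 × 18 + 3 × 2 = 816 labels have been skipped so far.
Adding those back, label number 815003 + 816 = 815819 at 30 labels/s is 27193 s + 29 f = 7 h 33 min 13 s frame 29, i.e. 07:33:13;29.

07:33:13;29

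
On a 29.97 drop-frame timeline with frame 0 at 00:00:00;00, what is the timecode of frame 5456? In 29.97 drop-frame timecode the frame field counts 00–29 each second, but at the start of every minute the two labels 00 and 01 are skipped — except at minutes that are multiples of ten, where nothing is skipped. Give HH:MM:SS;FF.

00:03:02;02

Each 10-minute DF block holds 10 × 60 × 30 − 9 × 2 = 17982 frames. 5456 ÷ 17982 → 0 full blocks, remainder 5456.
Within the partial block the first minute is 1800 frames and each further minute 1798, so 3 further minute boundaries passed. Total skipped labels = 18 × 0 + 2 × 3 = 6.
Non-drop label index = 5456 + 6 = 5462; at 30 labels/s that is 00:03:02:02, i.e. DF 00:03:02;02.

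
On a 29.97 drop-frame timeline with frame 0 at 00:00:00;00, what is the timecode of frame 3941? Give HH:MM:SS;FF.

Ten DF minutes hold 17982 frames, so frame 3941 lies in block 0 (frames 0–17981) with 3941 frames into that block.
The block's first minute is 1800 frames and the rest 1798 each; 3941 frames reaches minute 2, so 0 × 18 + 2 × 2 = 4 labels have been skipped so far.
Adding those back, label number 3941 + 4 = 3945 at 30 labels/s is 131 s + 15 f = 0 h 2 min 11 s frame 15, i.e. 00:02:11;15.

00:02:11;15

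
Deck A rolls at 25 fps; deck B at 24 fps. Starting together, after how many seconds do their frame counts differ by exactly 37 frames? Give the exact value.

The gap grows by |24 − 25| = 1 frame per second.
Time for a 37-frame gap: 37 ÷ (1) = 37 s.

37 seconds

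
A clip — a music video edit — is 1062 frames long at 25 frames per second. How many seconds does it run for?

42.48 seconds

Running time = 1062 / (25) = 42.48 s.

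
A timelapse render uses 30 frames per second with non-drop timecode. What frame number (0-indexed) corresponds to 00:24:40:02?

Total seconds to the label: (0 × 3600 + 24 × 60 + 40) = 1480.
Frame index = 1480 × 30 + 2 = 44402.

44402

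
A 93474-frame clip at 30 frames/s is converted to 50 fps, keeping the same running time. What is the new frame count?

155790 frames

Target frames = source frames × (target rate / source rate) = 93474 × (50)/(30) = 93474 × 5/3 = 155790.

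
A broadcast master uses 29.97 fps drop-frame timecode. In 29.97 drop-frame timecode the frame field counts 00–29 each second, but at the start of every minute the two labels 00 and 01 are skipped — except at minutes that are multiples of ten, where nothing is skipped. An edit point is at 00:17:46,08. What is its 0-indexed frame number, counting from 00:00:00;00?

Complete 10-minute blocks: 1, each 17982 frames → 17982.
Remaining 7 whole minutes in the current block: 1800 + 6 × 1798 = 12588 frames.
Within the current minute: 46 × 30 + 8 − 2 = 1386 (labels ;00/;01 skipped at this minute). Total = 17982 + 12588 + 1386 = 31956.

31956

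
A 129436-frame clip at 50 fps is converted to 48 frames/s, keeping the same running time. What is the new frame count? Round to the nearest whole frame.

124259 frames

Frames at target rate = 129436 × (48) / (50) = 3106464/25 ≈ 124258.560.
Nearest whole frame: 124259.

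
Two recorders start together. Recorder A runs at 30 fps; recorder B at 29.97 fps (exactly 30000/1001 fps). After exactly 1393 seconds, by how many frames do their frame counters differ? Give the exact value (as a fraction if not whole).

A emits 30 × 1393 = 41790 frames; B emits 30000/1001 × 1393 = 5970000/143.
Difference = 5970/143 frames (≈ 41.7483); B is behind A.

5970/143 frames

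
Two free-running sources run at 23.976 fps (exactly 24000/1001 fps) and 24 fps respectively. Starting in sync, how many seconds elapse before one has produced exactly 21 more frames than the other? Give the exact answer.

The gap grows by |24 − 24000/1001| = 24/1001 frames per second.
Time for a 21-frame gap: 21 ÷ (24/1001) = 875.875 s.

875.875 seconds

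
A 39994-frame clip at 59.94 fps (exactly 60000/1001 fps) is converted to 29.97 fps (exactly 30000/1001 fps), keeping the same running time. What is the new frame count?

19997 frames

Target frames = source frames × (target rate / source rate) = 39994 × (30000/1001)/(60000/1001) = 39994 × 1/2 = 19997.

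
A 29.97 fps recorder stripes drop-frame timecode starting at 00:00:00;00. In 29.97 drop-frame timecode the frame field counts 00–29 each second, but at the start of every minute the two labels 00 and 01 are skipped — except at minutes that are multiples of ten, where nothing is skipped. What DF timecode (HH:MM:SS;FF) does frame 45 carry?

Each 10-minute DF block holds 10 × 60 × 30 − 9 × 2 = 17982 frames. 45 ÷ 17982 → 0 full blocks, remainder 45.
Within the partial block the first minute is 1800 frames and each further minute 1798, so 0 further minute boundaries passed. Total skipped labels = 18 × 0 + 2 × 0 = 0.
Non-drop label index = 45 + 0 = 45; at 30 labels/s that is 00:00:01:15, i.e. DF 00:00:01;15.

00:00:01;15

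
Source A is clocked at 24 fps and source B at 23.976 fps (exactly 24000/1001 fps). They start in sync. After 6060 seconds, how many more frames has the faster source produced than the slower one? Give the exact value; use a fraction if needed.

A emits 24 × 6060 = 145440 frames; B emits 24000/1001 × 6060 = 145440000/1001.
Difference = 145440/1001 frames (≈ 145.2947); B is behind A.

145440/1001 frames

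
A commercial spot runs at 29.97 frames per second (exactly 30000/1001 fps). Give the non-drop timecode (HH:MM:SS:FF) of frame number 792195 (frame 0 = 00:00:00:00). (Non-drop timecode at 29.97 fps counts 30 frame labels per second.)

792195 ÷ 30 = 26406 full seconds, remainder 15 frames.
26406 s = 7 h 20 min 6 s.
Timecode: 07:20:06:15.

07:20:06:15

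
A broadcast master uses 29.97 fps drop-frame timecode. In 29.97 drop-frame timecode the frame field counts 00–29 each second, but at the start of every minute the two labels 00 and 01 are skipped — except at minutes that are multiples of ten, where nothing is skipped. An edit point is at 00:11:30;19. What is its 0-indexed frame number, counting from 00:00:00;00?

As if non-drop at 30 labels/s: (0 × 3600 + 11 × 60 + 30) × 30 + 19 = 20719.
Minute boundaries passed: 11; those not divisible by 10: 11 − 1 = 10; dropped labels = 2 × 10 = 20.
Actual frame index = 20719 − 20 = 20699.

20699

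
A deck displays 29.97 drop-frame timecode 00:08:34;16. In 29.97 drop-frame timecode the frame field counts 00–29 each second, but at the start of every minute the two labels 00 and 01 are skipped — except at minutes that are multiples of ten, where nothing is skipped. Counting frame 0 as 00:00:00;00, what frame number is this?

15420

As if non-drop at 30 labels/s: (0 × 3600 + 8 × 60 + 34) × 30 + 16 = 15436.
Minute boundaries passed: 8; those not divisible by 10: 8 − 0 = 8; dropped labels = 2 × 8 = 16.
Actual frame index = 15436 − 16 = 15420.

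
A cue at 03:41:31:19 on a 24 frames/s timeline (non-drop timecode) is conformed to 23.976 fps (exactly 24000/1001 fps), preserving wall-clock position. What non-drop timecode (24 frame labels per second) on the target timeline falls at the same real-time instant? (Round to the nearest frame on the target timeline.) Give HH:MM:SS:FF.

03:41:18:12

Source frame index: (3×3600 + 41×60 + 31) × 24 + 19 = 319003.
Real time: 319003 / (24) = 319003/24 s.
Target frame: (319003/24) × (24000/1001) = 319003000/1001 ≈ 318684.316 → 318684.
At 24 labels/s: frame 318684 → 03:41:18:12.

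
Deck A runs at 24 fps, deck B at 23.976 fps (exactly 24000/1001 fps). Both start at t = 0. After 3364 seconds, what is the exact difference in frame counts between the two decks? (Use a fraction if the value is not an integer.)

A emits 24 × 3364 = 80736 frames; B emits 24000/1001 × 3364 = 80736000/1001.
Difference = 80736/1001 frames (≈ 80.6553); B is behind A.

80736/1001 frames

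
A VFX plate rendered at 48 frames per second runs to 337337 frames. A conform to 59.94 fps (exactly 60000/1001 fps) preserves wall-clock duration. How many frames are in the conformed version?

421250 frames

Target frames = source frames × (target rate / source rate) = 337337 × (60000/1001)/(48) = 337337 × 1250/1001 = 421250.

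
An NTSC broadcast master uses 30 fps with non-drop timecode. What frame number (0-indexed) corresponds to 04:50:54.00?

frame 523620

Total seconds to the label: (4 × 3600 + 50 × 60 + 54) = 17454.
Frame index = 17454 × 30 + 0 = 523620.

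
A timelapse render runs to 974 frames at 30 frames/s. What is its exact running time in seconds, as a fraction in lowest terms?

487/15 seconds

Running time = 974 ÷ (30) = 974 × 1/30 = 487/15 s.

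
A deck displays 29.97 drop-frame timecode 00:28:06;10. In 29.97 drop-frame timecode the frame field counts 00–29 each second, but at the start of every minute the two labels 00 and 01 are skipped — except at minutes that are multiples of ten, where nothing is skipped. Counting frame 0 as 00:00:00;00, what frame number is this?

50538

Complete 10-minute blocks: 2, each 17982 frames → 35964.
Remaining 8 whole minutes in the current block: 1800 + 7 × 1798 = 14386 frames.
Within the current minute: 6 × 30 + 10 − 2 = 188 (labels ;00/;01 skipped at this minute). Total = 35964 + 14386 + 188 = 50538.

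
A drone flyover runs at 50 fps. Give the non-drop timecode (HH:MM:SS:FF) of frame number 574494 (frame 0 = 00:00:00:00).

574494 ÷ 50 = 11489 full seconds, remainder 44 frames.
11489 s = 3 h 11 min 29 s.
Timecode: 03:11:29:44.

03:11:29:44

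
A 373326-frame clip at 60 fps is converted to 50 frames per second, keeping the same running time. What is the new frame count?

311105 frames

Target frames = source frames × (target rate / source rate) = 373326 × (50)/(60) = 373326 × 5/6 = 311105.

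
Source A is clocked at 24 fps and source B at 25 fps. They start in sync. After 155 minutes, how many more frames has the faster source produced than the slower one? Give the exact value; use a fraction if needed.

155 min = 9300 s.
A emits 24 × 9300 = 223200 frames; B emits 25 × 9300 = 232500.
Difference = 9300 frames; B is ahead of A.

9300 frames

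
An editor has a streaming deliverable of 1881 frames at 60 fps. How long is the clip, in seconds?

Running time = 1881 / (60) = 31.35 s.

31.35 seconds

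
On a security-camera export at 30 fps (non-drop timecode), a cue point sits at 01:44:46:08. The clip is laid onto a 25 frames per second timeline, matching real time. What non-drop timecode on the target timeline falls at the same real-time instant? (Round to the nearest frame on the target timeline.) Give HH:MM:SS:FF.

01:44:46:07

Source frame index: (1×3600 + 44×60 + 46) × 30 + 8 = 188588.
Real time: 188588 / (30) = 94294/15 s.
Target frame: (94294/15) × (25) = 471470/3 ≈ 157156.667 → 157157.
At 25 labels/s: frame 157157 → 01:44:46:07.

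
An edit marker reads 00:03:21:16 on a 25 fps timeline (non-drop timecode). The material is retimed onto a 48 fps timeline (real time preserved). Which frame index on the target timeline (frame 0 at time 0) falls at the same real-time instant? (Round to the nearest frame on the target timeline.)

Source frame index: (0×3600 + 3×60 + 21) × 25 + 16 = 5041.
Real time: 5041 / (25) = 5041/25 s.
Target frame: (5041/25) × (48) = 241968/25 ≈ 9678.720 → 9679.

frame 9679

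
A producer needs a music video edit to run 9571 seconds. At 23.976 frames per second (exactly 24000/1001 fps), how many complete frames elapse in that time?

Frames = 9571 × 24000/1001 = 229704000/1001 ≈ 229474.5255.
Complete frames: 229474.

229474 frames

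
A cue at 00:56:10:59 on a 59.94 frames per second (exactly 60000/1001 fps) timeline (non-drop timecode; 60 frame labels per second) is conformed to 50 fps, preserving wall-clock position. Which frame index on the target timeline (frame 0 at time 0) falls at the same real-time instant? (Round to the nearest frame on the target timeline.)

frame 168718

Source frame index: (0×3600 + 56×60 + 10) × 60 + 59 = 202259.
Real time: 202259 / (60000/1001) = 202461259/60000 s.
Target frame: (202461259/60000) × (50) = 202461259/1200 ≈ 168717.716 → 168718.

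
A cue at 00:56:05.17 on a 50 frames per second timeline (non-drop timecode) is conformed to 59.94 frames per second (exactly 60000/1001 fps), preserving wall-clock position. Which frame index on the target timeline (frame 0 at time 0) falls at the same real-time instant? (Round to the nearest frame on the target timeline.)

frame 201719

Source frame index: (0×3600 + 56×60 + 5) × 50 + 17 = 168267.
Real time: 168267 / (50) = 168267/50 s.
Target frame: (168267/50) × (60000/1001) = 18356400/91 ≈ 201718.681 → 201719.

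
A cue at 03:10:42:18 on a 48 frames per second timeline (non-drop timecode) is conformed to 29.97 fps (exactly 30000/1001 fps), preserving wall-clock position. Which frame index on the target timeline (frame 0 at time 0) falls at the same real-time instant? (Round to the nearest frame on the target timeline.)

frame 342928

Source frame index: (3×3600 + 10×60 + 42) × 48 + 18 = 549234.
Real time: 549234 / (48) = 91539/8 s.
Target frame: (91539/8) × (30000/1001) = 49038750/143 ≈ 342928.322 → 342928.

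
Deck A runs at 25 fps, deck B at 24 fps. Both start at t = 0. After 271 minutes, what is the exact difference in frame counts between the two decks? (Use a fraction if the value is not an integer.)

271 min = 16260 s.
A emits 25 × 16260 = 406500 frames; B emits 24 × 16260 = 390240.
Difference = 16260 frames; B is behind A.

16260 frames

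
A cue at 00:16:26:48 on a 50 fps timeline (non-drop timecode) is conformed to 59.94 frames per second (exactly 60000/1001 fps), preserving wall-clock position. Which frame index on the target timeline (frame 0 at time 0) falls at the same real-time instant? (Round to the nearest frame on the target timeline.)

frame 59158

Source frame index: (0×3600 + 16×60 + 26) × 50 + 48 = 49348.
Real time: 49348 / (50) = 24674/25 s.
Target frame: (24674/25) × (60000/1001) = 4555200/77 ≈ 59158.442 → 59158.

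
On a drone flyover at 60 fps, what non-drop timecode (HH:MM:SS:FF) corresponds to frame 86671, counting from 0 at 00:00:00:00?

00:24:04:31

86671 ÷ 60 = 1444 full seconds, remainder 31 frames.
1444 s = 0 h 24 min 4 s.
Timecode: 00:24:04:31.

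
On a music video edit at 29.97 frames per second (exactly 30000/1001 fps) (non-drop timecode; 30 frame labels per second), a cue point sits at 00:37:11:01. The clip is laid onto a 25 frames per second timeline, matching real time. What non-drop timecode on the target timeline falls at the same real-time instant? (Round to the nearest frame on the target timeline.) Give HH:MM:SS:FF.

00:37:13:07

Source frame index: (0×3600 + 37×60 + 11) × 30 + 1 = 66931.
Real time: 66931 / (30000/1001) = 66997931/30000 s.
Target frame: (66997931/30000) × (25) = 66997931/1200 ≈ 55831.609 → 55832.
At 25 labels/s: frame 55832 → 00:37:13:07.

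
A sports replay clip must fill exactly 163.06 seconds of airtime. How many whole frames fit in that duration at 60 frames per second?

9783 frames

Frames = 163.06 × 60 = 48918/5 ≈ 9783.6000.
Complete frames: 9783.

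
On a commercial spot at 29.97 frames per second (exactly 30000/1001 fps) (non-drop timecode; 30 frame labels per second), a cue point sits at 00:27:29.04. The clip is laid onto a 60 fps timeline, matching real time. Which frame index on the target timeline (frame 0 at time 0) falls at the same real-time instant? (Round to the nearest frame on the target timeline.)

Source frame index: (0×3600 + 27×60 + 29) × 30 + 4 = 49474.
Real time: 49474 / (30000/1001) = 24761737/15000 s.
Target frame: (24761737/15000) × (60) = 24761737/250 ≈ 99046.948 → 99047.

frame 99047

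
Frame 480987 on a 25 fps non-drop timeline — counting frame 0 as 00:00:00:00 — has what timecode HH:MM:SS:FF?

480987 ÷ 25 = 19239 full seconds, remainder 12 frames.
19239 s = 5 h 20 min 39 s.
Timecode: 05:20:39:12.

05:20:39:12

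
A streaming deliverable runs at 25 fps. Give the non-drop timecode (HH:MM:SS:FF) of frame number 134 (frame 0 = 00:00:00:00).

00:00:05:09

134 ÷ 25 = 5 full seconds, remainder 9 frames.
5 s = 0 h 0 min 5 s.
Timecode: 00:00:05:09.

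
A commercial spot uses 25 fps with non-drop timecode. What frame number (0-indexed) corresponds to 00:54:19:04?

81479

Total seconds to the label: (0 × 3600 + 54 × 60 + 19) = 3259.
Frame index = 3259 × 25 + 4 = 81479.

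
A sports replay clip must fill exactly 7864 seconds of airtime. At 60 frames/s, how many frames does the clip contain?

Frames = 7864 × 60 = 471840.

471840 frames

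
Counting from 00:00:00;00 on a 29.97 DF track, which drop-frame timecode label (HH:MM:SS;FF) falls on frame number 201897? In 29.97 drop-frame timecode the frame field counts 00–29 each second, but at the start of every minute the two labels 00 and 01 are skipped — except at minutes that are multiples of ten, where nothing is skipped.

Ten DF minutes hold 17982 frames, so frame 201897 lies in block 11 (frames 197802–215783) with 4095 frames into that block.
The block's first minute is 1800 frames and the rest 1798 each; 4095 frames reaches minute 2, so 11 × 18 + 2 × 2 = 202 labels have been skipped so far.
Adding those back, label number 201897 + 202 = 202099 at 30 labels/s is 6736 s + 19 f = 1 h 52 min 16 s frame 19, i.e. 01:52:16;19.

01:52:16;19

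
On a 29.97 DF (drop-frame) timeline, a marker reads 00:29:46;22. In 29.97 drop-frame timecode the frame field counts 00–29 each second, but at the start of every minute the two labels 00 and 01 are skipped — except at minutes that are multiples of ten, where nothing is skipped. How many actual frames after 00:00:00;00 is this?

53548

As if non-drop at 30 labels/s: (0 × 3600 + 29 × 60 + 46) × 30 + 22 = 53602.
Minute boundaries passed: 29; those not divisible by 10: 29 − 2 = 27; dropped labels = 2 × 27 = 54.
Actual frame index = 53602 − 54 = 53548.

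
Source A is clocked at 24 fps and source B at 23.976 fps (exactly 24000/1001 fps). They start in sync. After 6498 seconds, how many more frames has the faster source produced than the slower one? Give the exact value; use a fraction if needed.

155952/1001 frames

A emits 24 × 6498 = 155952 frames; B emits 24000/1001 × 6498 = 155952000/1001.
Difference = 155952/1001 frames (≈ 155.7962); B is behind A.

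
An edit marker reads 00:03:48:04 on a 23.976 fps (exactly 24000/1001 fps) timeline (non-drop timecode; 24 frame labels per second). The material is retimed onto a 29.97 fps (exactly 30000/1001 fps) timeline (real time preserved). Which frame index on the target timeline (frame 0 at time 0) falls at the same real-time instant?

frame 6845

Source frame index: (0×3600 + 3×60 + 48) × 24 + 4 = 5476.
Real time: 5476 / (24000/1001) = 1370369/6000 s.
Target frame: (1370369/6000) × (30000/1001) = 6845.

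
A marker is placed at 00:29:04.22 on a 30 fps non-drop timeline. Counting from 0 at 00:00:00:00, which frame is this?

Total seconds to the label: (0 × 3600 + 29 × 60 + 4) = 1744.
Frame index = 1744 × 30 + 22 = 52342.

frame 52342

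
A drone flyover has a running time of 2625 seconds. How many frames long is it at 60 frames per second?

157500 frames

Frames = 2625 × 60 = 157500.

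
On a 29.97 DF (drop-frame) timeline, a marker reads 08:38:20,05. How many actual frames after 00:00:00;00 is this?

Complete 10-minute blocks: 51, each 17982 frames → 917082.
Remaining 8 whole minutes in the current block: 1800 + 7 × 1798 = 14386 frames.
Within the current minute: 20 × 30 + 5 − 2 = 603 (labels ;00/;01 skipped at this minute). Total = 917082 + 14386 + 603 = 932071.

932071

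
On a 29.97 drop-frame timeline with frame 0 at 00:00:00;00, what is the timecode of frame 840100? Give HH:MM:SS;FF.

Ten DF minutes hold 17982 frames, so frame 840100 lies in block 46 (frames 827172–845153) with 12928 frames into that block.
The block's first minute is 1800 frames and the rest 1798 each; 12928 frames reaches minute 7, so 46 × 18 + 7 × 2 = 842 labels have been skipped so far.
Adding those back, label number 840100 + 842 = 840942 at 30 labels/s is 28031 s + 12 f = 7 h 47 min 11 s frame 12, i.e. 07:47:11;12.

07:47:11;12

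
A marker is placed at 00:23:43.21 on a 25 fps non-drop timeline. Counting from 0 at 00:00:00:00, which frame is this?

35596

Total seconds to the label: (0 × 3600 + 23 × 60 + 43) = 1423.
Frame index = 1423 × 25 + 21 = 35596.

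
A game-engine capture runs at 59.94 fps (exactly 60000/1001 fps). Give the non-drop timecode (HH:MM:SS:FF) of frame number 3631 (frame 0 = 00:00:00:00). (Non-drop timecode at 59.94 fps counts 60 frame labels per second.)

00:01:00:31

3631 ÷ 60 = 60 full seconds, remainder 31 frames.
60 s = 0 h 1 min 0 s.
Timecode: 00:01:00:31.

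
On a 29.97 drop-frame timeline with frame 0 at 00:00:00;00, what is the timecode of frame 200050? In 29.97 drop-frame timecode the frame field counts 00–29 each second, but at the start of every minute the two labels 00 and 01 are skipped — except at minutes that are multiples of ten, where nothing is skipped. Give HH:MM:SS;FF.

Each 10-minute DF block holds 10 × 60 × 30 − 9 × 2 = 17982 frames. 200050 ÷ 17982 → 11 full blocks, remainder 2248.
Within the partial block the first minute is 1800 frames and each further minute 1798, so 1 further minute boundary passed. Total skipped labels = 18 × 11 + 2 × 1 = 200.
Non-drop label index = 200050 + 200 = 200250; at 30 labels/s that is 01:51:15:00, i.e. DF 01:51:15;00.

01:51:15;00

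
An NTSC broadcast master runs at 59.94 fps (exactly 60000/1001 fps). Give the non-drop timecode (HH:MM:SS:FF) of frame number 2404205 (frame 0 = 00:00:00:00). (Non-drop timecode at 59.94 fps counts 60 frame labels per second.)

2404205 ÷ 60 = 40070 full seconds, remainder 5 frames.
40070 s = 11 h 7 min 50 s.
Timecode: 11:07:50:05.

11:07:50:05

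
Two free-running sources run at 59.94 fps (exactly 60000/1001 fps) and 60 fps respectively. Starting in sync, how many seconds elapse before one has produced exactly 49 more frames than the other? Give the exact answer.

The gap grows by |60 − 60000/1001| = 60/1001 frames per second.
Time for a 49-frame gap: 49 ÷ (60/1001) = 49049/60 s.

49049/60 seconds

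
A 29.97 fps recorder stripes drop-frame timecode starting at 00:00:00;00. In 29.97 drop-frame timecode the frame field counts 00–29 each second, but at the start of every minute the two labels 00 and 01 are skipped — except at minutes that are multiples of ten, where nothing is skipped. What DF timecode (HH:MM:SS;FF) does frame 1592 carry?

00:00:53;02

Ten DF minutes hold 17982 frames, so frame 1592 lies in block 0 (frames 0–17981) with 1592 frames into that block.
The block's first minute is 1800 frames and the rest 1798 each; 1592 frames reaches minute 0, so 0 × 18 + 0 × 2 = 0 labels have been skipped so far.
Adding those back, label number 1592 + 0 = 1592 at 30 labels/s is 53 s + 2 f = 0 h 0 min 53 s frame 2, i.e. 00:00:53;02.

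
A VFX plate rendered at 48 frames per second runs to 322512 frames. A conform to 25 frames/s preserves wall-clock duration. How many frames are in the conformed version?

Target frames = source frames × (target rate / source rate) = 322512 × (25)/(48) = 322512 × 25/48 = 167975.

167975 frames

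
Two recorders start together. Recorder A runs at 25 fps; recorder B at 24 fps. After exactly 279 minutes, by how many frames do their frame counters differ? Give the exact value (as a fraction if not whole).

279 min = 16740 s.
A emits 25 × 16740 = 418500 frames; B emits 24 × 16740 = 401760.
Difference = 16740 frames; B is behind A.

16740 frames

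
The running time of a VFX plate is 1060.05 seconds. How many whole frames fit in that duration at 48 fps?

Frames = 1060.05 × 48 = 254412/5 ≈ 50882.4000.
Complete frames: 50882.

50882 frames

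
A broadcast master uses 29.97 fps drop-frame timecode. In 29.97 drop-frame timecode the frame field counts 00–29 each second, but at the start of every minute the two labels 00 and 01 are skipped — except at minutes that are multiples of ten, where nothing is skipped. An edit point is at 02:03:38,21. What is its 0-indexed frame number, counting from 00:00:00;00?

222339

Complete 10-minute blocks: 12, each 17982 frames → 215784.
Remaining 3 whole minutes in the current block: 1800 + 2 × 1798 = 5396 frames.
Within the current minute: 38 × 30 + 21 − 2 = 1159 (labels ;00/;01 skipped at this minute). Total = 215784 + 5396 + 1159 = 222339.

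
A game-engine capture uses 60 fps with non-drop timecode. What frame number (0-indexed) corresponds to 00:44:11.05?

Total seconds to the label: (0 × 3600 + 44 × 60 + 11) = 2651.
Frame index = 2651 × 60 + 5 = 159065.

159065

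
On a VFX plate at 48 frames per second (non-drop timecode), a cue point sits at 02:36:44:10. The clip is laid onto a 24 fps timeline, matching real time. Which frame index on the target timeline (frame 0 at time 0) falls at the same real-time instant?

Source frame index: (2×3600 + 36×60 + 44) × 48 + 10 = 451402.
Real time: 451402 / (48) = 225701/24 s.
Target frame: (225701/24) × (24) = 225701.

frame 225701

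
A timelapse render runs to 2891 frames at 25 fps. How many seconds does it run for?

Running time = 2891 / (25) = 115.64 s.

115.64 seconds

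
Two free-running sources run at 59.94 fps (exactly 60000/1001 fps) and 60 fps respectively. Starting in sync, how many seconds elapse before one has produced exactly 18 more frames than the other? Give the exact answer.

300.3 seconds

The gap grows by |60 − 60000/1001| = 60/1001 frames per second.
Time for a 18-frame gap: 18 ÷ (60/1001) = 300.3 s.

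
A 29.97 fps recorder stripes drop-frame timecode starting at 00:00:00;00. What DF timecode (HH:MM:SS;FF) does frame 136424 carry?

Ten DF minutes hold 17982 frames, so frame 136424 lies in block 7 (frames 125874–143855) with 10550 frames into that block.
The block's first minute is 1800 frames and the rest 1798 each; 10550 frames reaches minute 5, so 7 × 18 + 5 × 2 = 136 labels have been skipped so far.
Adding those back, label number 136424 + 136 = 136560 at 30 labels/s is 4552 s + 0 f = 1 h 15 min 52 s frame 0, i.e. 01:15:52;00.

01:15:52;00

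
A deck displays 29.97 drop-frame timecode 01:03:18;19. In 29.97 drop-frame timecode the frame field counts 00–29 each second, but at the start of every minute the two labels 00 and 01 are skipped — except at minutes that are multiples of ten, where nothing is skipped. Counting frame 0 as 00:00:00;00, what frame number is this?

113845

Complete 10-minute blocks: 6, each 17982 frames → 107892.
Remaining 3 whole minutes in the current block: 1800 + 2 × 1798 = 5396 frames.
Within the current minute: 18 × 30 + 19 − 2 = 557 (labels ;00/;01 skipped at this minute). Total = 107892 + 5396 + 557 = 113845.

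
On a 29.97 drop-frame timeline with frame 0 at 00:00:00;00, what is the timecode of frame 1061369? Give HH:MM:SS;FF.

Each 10-minute DF block holds 10 × 60 × 30 − 9 × 2 = 17982 frames. 1061369 ÷ 17982 → 59 full blocks, remainder 431.
Within the partial block the first minute is 1800 frames and each further minute 1798, so 0 further minute boundaries passed. Total skipped labels = 18 × 59 + 2 × 0 = 1062.
Non-drop label index = 1061369 + 1062 = 1062431; at 30 labels/s that is 09:50:14:11, i.e. DF 09:50:14;11.

09:50:14;11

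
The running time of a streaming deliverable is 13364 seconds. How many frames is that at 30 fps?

400920 frames

Frames = 13364 × 30 = 400920.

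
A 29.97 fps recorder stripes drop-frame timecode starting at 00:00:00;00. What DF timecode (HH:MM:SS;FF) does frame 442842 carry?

04:06:16;06

Each 10-minute DF block holds 10 × 60 × 30 − 9 × 2 = 17982 frames. 442842 ÷ 17982 → 24 full blocks, remainder 11274.
Within the partial block the first minute is 1800 frames and each further minute 1798, so 6 further minute boundaries passed. Total skipped labels = 18 × 24 + 2 × 6 = 444.
Non-drop label index = 442842 + 444 = 443286; at 30 labels/s that is 04:06:16:06, i.e. DF 04:06:16;06.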